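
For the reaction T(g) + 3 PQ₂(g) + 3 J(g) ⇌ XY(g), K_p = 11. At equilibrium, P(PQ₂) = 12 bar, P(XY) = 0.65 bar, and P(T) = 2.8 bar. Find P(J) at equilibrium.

At equilibrium, K_p = P(XY) / (P(T)·P(PQ₂)³·P(J)³) = 11.
(0.65) / ((2.8)·(12)³·(P(J))³) = 11
P(J)³ = 1.22×10⁻⁵ ⇒ P(J) = 0.023 bar

P(J) = 0.023 bar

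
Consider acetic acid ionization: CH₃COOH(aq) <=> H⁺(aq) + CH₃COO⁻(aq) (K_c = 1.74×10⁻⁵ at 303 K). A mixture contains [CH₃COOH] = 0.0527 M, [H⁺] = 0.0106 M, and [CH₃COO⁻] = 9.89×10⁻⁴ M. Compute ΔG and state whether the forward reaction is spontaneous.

ΔG = 6.14 kJ/mol; the forward reaction is non-spontaneous

Q_c = [H⁺]·[CH₃COO⁻] / [CH₃COOH] = (0.0106)·(9.89×10⁻⁴) / (0.0527) = 1.99×10⁻⁴
ΔG = RT ln(Q_c/K_c) = (8.314 J mol⁻¹ K⁻¹)(303 K) × ln(1.99×10⁻⁴/1.74×10⁻⁵)
   = (2.519 kJ/mol)(2.437) = 6.14 kJ/mol
ΔG > 0, so the forward reaction is non-spontaneous (proceeds in reverse).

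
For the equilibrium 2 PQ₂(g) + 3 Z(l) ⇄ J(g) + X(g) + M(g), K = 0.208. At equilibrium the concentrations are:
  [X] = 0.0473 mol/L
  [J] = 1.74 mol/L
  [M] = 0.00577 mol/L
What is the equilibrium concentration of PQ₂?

[PQ₂] = 0.0478 mol/L

(Z is a pure liquid — omitted from K.)
At equilibrium, K = [J]·[X]·[M] / [PQ₂]² = 0.208.
(1.74)·(0.0473)·(0.00577) / ([PQ₂])² = 0.208
[PQ₂]² = 0.00228 ⇒ [PQ₂] = 0.0478 mol/L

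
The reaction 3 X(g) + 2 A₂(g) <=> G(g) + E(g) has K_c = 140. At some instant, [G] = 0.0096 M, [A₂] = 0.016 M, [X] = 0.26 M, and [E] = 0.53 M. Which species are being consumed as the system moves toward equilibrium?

G, E (products)

Q_c = [G]·[E] / ([X]³·[A₂]²) = (0.0096)·(0.53) / ((0.26)³·(0.016)²) = 1100
Q_c = 1100 > K_c = 140: net reverse reaction.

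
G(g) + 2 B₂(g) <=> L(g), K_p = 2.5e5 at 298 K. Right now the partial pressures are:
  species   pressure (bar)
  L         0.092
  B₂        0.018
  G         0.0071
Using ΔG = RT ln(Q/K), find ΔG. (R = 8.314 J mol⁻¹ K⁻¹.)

ΔG = -4.54 kJ/mol

Q_p = P(L) / (P(G)·P(B₂)²) = (0.092) / ((0.0071)·(0.018)²) = 40000
ΔG = RT ln(Q_p/K_p) = (8.314 J mol⁻¹ K⁻¹)(298 K) × ln(40000/2.5e5)
   = (2.478 kJ/mol)(-1.833) = -4.54 kJ/mol
ΔG < 0, so the forward reaction is spontaneous (proceeds forward).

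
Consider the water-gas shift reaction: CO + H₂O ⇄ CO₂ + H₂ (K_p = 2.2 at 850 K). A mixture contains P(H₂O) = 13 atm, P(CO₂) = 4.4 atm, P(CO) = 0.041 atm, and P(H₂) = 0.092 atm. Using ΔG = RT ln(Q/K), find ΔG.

Q_p = P(CO₂)·P(H₂) / (P(CO)·P(H₂O)) = (4.4)·(0.092) / ((0.041)·(13)) = 0.759
ΔG = RT ln(Q_p/K_p) = (8.314 J mol⁻¹ K⁻¹)(850 K) × ln(0.759/2.2)
   = (7.067 kJ/mol)(-1.064) = -7.52 kJ/mol
ΔG < 0, so the forward reaction is spontaneous (proceeds forward).

ΔG = -7.52 kJ/mol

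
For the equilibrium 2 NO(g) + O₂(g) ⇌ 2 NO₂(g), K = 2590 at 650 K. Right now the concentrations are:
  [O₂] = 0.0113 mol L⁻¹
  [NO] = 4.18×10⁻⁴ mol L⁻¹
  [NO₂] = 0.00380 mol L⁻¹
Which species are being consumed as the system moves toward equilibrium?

NO₂ (products)

Q = [NO₂]² / ([NO]²·[O₂]) = (0.00380)² / ((4.18×10⁻⁴)²·(0.0113)) = 7310
Q = 7310 > K = 2590: net reverse reaction.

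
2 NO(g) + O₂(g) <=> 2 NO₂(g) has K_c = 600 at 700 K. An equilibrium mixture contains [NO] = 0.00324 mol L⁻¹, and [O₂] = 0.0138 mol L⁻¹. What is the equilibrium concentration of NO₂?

[NO₂] = 0.00932 mol L⁻¹

At equilibrium, K_c = [NO₂]² / ([NO]²·[O₂]) = 600.
([NO₂])² / ((0.00324)²·(0.0138)) = 600
[NO₂]² = 8.69×10⁻⁵ ⇒ [NO₂] = 0.00932 mol L⁻¹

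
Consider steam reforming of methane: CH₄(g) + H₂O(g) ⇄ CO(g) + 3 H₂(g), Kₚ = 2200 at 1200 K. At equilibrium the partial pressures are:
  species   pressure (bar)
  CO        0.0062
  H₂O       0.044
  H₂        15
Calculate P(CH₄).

P(CH₄) = 0.22 bar

At equilibrium, Kₚ = P(CO)·P(H₂)³ / (P(CH₄)·P(H₂O)) = 2200.
(0.0062)·(15)³ / ((P(CH₄))·(0.044)) = 2200
P(CH₄) = 0.216 = 0.22 bar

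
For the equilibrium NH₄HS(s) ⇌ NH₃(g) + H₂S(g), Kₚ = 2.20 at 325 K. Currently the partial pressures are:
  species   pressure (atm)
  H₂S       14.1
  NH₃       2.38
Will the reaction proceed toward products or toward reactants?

to the left

(NH₄HS is a pure solid — omitted from Qₚ.)
Qₚ = P(NH₃)·P(H₂S) = (2.38)·(14.1) = 33.6
Qₚ = 33.6 > Kₚ = 2.20, so the reverse reaction proceeds.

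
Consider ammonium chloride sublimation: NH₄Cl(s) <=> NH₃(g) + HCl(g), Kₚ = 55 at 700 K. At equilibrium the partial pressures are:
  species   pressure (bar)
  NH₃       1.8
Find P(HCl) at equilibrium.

(NH₄Cl is a pure solid — omitted from Kₚ.)
At equilibrium, Kₚ = P(NH₃)·P(HCl) = 55.
(1.8)·(P(HCl)) = 55
P(HCl) = 30.6 = 31 bar

P(HCl) = 31 bar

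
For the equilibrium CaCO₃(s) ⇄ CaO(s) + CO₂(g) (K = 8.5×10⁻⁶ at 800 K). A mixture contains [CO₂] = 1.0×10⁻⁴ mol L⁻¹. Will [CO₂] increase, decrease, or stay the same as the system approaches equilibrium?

(CaCO₃, CaO are pure solids — omitted from Q.)
Q = [CO₂] = 1.0×10⁻⁴
Q = 1.0×10⁻⁴ > K = 8.5×10⁻⁶: net reverse reaction.
CO₂ is a product, so it decreases.

decrease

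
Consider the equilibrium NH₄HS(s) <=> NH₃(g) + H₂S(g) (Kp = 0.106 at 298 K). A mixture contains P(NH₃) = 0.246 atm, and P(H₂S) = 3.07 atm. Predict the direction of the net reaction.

(NH₄HS is a pure solid — omitted from Qp.)
Qp = P(NH₃)·P(H₂S) = (0.246)·(3.07) = 0.755
Qp = 0.755 > Kp = 0.106, so the reverse reaction proceeds.

to the left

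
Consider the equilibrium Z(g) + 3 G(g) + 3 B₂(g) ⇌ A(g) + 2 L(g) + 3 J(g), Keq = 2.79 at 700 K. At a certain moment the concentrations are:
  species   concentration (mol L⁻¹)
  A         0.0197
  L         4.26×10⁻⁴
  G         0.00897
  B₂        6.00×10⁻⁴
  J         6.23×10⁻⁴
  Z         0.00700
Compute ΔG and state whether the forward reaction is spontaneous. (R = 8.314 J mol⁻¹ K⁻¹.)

Q = [A]·[L]²·[J]³ / ([Z]·[G]³·[B₂]³) = (0.0197)·(4.26×10⁻⁴)²·(6.23×10⁻⁴)³ / ((0.00700)·(0.00897)³·(6.00×10⁻⁴)³) = 0.792
ΔG = RT ln(Q/Keq) = (8.314 J mol⁻¹ K⁻¹)(700 K) × ln(0.792/2.79)
   = (5.820 kJ/mol)(-1.259) = -7.33 kJ/mol
ΔG < 0, so the forward reaction is spontaneous (proceeds forward).

ΔG = -7.33 kJ/mol; the forward reaction is spontaneous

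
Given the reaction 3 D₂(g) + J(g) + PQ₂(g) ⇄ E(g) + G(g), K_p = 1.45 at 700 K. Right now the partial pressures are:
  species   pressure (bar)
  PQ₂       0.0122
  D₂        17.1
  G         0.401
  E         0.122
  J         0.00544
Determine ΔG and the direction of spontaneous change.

Q_p = P(E)·P(G) / (P(D₂)³·P(J)·P(PQ₂)) = (0.122)·(0.401) / ((17.1)³·(0.00544)·(0.0122)) = 0.147
ΔG = RT ln(Q_p/K_p) = (8.314 J mol⁻¹ K⁻¹)(700 K) × ln(0.147/1.45)
   = (5.820 kJ/mol)(-2.289) = -13.3 kJ/mol
ΔG < 0, so the forward reaction is spontaneous (proceeds forward).

ΔG = -13.3 kJ/mol; the forward reaction is spontaneous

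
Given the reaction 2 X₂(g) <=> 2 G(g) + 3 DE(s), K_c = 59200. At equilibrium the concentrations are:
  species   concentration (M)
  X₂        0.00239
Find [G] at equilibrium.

[G] = 0.582 M

(DE is a pure solid — omitted from K_c.)
At equilibrium, K_c = [G]² / [X₂]² = 59200.
([G])² / (0.00239)² = 59200
[G]² = 0.338 ⇒ [G] = 0.582 M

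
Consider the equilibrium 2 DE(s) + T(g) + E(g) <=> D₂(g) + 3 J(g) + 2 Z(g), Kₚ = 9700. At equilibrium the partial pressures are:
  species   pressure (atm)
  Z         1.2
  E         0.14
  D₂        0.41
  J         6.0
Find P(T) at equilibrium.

P(T) = 0.094 atm

(DE is a pure solid — omitted from Kₚ.)
At equilibrium, Kₚ = P(D₂)·P(J)³·P(Z)² / (P(T)·P(E)) = 9700.
(0.41)·(6.0)³·(1.2)² / ((P(T))·(0.14)) = 9700
P(T) = 0.0939 = 0.094 atm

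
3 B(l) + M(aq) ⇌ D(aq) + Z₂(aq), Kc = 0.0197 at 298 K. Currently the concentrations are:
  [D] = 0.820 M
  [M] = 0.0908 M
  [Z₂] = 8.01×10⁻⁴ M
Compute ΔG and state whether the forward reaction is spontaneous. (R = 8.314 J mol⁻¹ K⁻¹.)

(B is a pure liquid — omitted from Qc.)
Qc = [D]·[Z₂] / [M] = (0.820)·(8.01×10⁻⁴) / (0.0908) = 0.00723
ΔG = RT ln(Qc/Kc) = (8.314 J mol⁻¹ K⁻¹)(298 K) × ln(0.00723/0.0197)
   = (2.478 kJ/mol)(-1.002) = -2.48 kJ/mol
ΔG < 0, so the forward reaction is spontaneous (proceeds forward).

ΔG = -2.48 kJ/mol; the forward reaction is spontaneous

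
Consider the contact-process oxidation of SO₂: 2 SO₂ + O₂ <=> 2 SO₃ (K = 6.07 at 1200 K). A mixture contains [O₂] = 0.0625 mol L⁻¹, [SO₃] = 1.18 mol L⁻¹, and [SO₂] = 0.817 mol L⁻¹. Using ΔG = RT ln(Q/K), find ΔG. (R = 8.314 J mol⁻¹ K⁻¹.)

Q = [SO₃]² / ([SO₂]²·[O₂]) = (1.18)² / ((0.817)²·(0.0625)) = 33.4
ΔG = RT ln(Q/K) = (8.314 J mol⁻¹ K⁻¹)(1200 K) × ln(33.4/6.07)
   = (9.977 kJ/mol)(1.705) = 17.0 kJ/mol
ΔG > 0, so the forward reaction is non-spontaneous (proceeds in reverse).

ΔG = 17.0 kJ/mol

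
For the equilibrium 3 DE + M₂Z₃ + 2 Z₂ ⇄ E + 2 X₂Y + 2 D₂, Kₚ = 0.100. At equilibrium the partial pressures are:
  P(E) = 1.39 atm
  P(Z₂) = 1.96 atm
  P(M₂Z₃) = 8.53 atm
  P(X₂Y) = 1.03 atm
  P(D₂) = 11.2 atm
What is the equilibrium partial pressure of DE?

At equilibrium, Kₚ = P(E)·P(X₂Y)²·P(D₂)² / (P(DE)³·P(M₂Z₃)·P(Z₂)²) = 0.100.
(1.39)·(1.03)²·(11.2)² / ((P(DE))³·(8.53)·(1.96)²) = 0.100
P(DE)³ = 56.5 ⇒ P(DE) = 3.84 atm

P(DE) = 3.84 atm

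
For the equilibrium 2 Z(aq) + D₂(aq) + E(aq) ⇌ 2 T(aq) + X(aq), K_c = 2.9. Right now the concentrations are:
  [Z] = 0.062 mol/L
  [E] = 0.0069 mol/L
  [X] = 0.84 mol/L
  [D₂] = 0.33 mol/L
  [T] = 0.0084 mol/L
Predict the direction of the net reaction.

Q_c = [T]²·[X] / ([Z]²·[D₂]·[E]) = (0.0084)²·(0.84) / ((0.062)²·(0.33)·(0.0069)) = 6.8
Q_c = 6.8 > K_c = 2.9, so the reverse reaction proceeds.

in the reverse direction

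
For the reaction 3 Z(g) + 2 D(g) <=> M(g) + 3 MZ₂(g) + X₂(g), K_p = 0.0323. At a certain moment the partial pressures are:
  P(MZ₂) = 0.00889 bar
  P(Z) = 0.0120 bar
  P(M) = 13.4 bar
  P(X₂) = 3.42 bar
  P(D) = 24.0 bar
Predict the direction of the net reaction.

Q_p = P(M)·P(MZ₂)³·P(X₂) / (P(Z)³·P(D)²) = (13.4)·(0.00889)³·(3.42) / ((0.0120)³·(24.0)²) = 0.0323
Q_p = 0.0323 = K_p, so the system is already at equilibrium.

neither direction; the system is at equilibrium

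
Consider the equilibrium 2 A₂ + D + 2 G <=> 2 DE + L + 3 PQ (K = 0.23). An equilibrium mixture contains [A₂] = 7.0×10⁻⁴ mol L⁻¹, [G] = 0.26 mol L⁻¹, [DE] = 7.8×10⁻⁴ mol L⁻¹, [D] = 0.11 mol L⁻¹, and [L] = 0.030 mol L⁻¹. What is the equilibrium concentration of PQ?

At equilibrium, K = [DE]²·[L]·[PQ]³ / ([A₂]²·[D]·[G]²) = 0.23.
(7.8×10⁻⁴)²·(0.030)·([PQ])³ / ((7.0×10⁻⁴)²·(0.11)·(0.26)²) = 0.23
[PQ]³ = 0.0459 ⇒ [PQ] = 0.36 mol L⁻¹

[PQ] = 0.36 mol L⁻¹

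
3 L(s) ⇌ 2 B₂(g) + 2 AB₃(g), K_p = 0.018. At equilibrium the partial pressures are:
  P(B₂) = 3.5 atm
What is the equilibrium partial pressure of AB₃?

(L is a pure solid — omitted from K_p.)
At equilibrium, K_p = P(B₂)²·P(AB₃)² = 0.018.
(3.5)²·(P(AB₃))² = 0.018
P(AB₃)² = 0.00147 ⇒ P(AB₃) = 0.038 atm

P(AB₃) = 0.038 atm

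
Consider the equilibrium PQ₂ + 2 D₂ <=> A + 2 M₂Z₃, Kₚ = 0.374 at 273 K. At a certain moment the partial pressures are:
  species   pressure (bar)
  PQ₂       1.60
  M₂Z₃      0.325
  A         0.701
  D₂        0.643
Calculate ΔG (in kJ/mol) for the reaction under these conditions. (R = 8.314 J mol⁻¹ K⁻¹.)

ΔG = -2.74 kJ/mol

Qₚ = P(A)·P(M₂Z₃)² / (P(PQ₂)·P(D₂)²) = (0.701)·(0.325)² / ((1.60)·(0.643)²) = 0.112
ΔG = RT ln(Qₚ/Kₚ) = (8.314 J mol⁻¹ K⁻¹)(273 K) × ln(0.112/0.374)
   = (2.270 kJ/mol)(-1.206) = -2.74 kJ/mol
ΔG < 0, so the forward reaction is spontaneous (proceeds forward).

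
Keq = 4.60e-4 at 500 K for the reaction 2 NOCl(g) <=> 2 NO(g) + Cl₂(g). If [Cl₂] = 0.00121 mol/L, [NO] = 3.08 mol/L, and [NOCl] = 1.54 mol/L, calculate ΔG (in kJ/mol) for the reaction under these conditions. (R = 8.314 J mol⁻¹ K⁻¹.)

ΔG = 9.78 kJ/mol

Q = [NO]²·[Cl₂] / [NOCl]² = (3.08)²·(0.00121) / (1.54)² = 0.00484
ΔG = RT ln(Q/Keq) = (8.314 J mol⁻¹ K⁻¹)(500 K) × ln(0.00484/4.60e-4)
   = (4.157 kJ/mol)(2.353) = 9.78 kJ/mol
ΔG > 0, so the forward reaction is non-spontaneous (proceeds in reverse).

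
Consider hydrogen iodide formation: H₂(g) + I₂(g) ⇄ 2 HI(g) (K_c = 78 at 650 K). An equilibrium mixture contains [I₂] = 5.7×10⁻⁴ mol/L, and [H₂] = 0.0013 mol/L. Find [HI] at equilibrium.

At equilibrium, K_c = [HI]² / ([H₂]·[I₂]) = 78.
([HI])² / ((0.0013)·(5.7×10⁻⁴)) = 78
[HI]² = 5.78×10⁻⁵ ⇒ [HI] = 0.0076 mol/L

[HI] = 0.0076 mol/L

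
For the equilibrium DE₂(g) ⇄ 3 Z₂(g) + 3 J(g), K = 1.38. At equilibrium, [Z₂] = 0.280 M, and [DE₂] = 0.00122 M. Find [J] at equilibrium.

At equilibrium, K = [Z₂]³·[J]³ / [DE₂] = 1.38.
(0.280)³·([J])³ / (0.00122) = 1.38
[J]³ = 0.0767 ⇒ [J] = 0.425 M

[J] = 0.425 M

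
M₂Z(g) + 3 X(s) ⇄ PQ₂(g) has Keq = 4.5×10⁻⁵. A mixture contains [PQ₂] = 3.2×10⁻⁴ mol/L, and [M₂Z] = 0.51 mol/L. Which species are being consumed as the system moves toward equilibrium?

PQ₂ (products)

(X is a pure solid — omitted from Q.)
Q = [PQ₂] / [M₂Z] = (3.2×10⁻⁴) / (0.51) = 6.3×10⁻⁴
Q = 6.3×10⁻⁴ > Keq = 4.5×10⁻⁵: net reverse reaction.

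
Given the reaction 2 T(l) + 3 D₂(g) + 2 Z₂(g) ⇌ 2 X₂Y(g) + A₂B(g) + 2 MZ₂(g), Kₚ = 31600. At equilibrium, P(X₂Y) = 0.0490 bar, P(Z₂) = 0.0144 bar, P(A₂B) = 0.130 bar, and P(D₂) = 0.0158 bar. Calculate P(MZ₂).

P(MZ₂) = 0.288 bar

(T is a pure liquid — omitted from Kₚ.)
At equilibrium, Kₚ = P(X₂Y)²·P(A₂B)·P(MZ₂)² / (P(D₂)³·P(Z₂)²) = 31600.
(0.0490)²·(0.130)·(P(MZ₂))² / ((0.0158)³·(0.0144)²) = 31600
P(MZ₂)² = 0.0828 ⇒ P(MZ₂) = 0.288 bar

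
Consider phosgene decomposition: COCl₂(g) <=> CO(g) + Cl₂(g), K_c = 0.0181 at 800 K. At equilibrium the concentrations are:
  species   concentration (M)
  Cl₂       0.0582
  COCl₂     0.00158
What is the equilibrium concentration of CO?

At equilibrium, K_c = [CO]·[Cl₂] / [COCl₂] = 0.0181.
([CO])·(0.0582) / (0.00158) = 0.0181
[CO] = 4.91e-4 M

[CO] = 4.91e-4 M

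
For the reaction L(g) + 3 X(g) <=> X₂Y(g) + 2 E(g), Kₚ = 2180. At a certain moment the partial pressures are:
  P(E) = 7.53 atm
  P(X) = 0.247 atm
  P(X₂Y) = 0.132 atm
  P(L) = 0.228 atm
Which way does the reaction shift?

Qₚ = P(X₂Y)·P(E)² / (P(L)·P(X)³) = (0.132)·(7.53)² / ((0.228)·(0.247)³) = 2180
Qₚ = 2180 = Kₚ, so the system is already at equilibrium.

at equilibrium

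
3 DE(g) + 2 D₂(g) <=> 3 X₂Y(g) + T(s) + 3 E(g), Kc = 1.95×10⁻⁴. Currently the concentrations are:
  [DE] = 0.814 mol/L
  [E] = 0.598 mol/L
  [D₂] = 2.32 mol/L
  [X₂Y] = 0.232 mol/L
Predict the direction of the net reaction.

toward reactants

(T is a pure solid — omitted from Qc.)
Qc = [X₂Y]³·[E]³ / ([DE]³·[D₂]²) = (0.232)³·(0.598)³ / ((0.814)³·(2.32)²) = 9.20×10⁻⁴
Qc = 9.20×10⁻⁴ > Kc = 1.95×10⁻⁴, so the reverse reaction proceeds.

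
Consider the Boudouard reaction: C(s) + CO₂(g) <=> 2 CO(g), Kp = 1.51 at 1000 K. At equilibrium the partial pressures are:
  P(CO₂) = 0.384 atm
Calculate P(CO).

(C is a pure solid — omitted from Kp.)
At equilibrium, Kp = P(CO)² / P(CO₂) = 1.51.
(P(CO))² / (0.384) = 1.51
P(CO)² = 0.580 ⇒ P(CO) = 0.761 atm

P(CO) = 0.761 atm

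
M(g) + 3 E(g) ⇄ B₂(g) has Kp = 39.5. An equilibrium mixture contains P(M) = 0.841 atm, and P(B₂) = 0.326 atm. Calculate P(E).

At equilibrium, Kp = P(B₂) / (P(M)·P(E)³) = 39.5.
(0.326) / ((0.841)·(P(E))³) = 39.5
P(E)³ = 0.00981 ⇒ P(E) = 0.214 atm

P(E) = 0.214 atm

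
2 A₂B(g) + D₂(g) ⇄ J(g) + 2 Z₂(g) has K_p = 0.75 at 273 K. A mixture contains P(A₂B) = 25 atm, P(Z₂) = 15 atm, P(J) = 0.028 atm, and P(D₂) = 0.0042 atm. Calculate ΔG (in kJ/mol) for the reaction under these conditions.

Q_p = P(J)·P(Z₂)² / (P(A₂B)²·P(D₂)) = (0.028)·(15)² / ((25)²·(0.0042)) = 2.40
ΔG = RT ln(Q_p/K_p) = (8.314 J mol⁻¹ K⁻¹)(273 K) × ln(2.40/0.75)
   = (2.270 kJ/mol)(1.163) = 2.64 kJ/mol
ΔG > 0, so the forward reaction is non-spontaneous (proceeds in reverse).

ΔG = 2.64 kJ/mol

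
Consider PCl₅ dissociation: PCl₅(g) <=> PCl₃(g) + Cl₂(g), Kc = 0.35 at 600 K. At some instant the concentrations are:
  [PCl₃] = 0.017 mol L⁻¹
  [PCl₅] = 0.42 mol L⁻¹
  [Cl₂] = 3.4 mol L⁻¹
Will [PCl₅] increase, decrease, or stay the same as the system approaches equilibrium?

decrease

Qc = [PCl₃]·[Cl₂] / [PCl₅] = (0.017)·(3.4) / (0.42) = 0.14
Qc = 0.14 < Kc = 0.35: net forward reaction.
PCl₅ is a reactant, so it decreases.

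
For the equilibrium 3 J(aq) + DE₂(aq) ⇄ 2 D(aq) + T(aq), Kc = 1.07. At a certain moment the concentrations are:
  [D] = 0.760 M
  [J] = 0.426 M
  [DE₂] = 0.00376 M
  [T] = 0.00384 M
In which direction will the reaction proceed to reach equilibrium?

to the left

Qc = [D]²·[T] / ([J]³·[DE₂]) = (0.760)²·(0.00384) / ((0.426)³·(0.00376)) = 7.63
Qc = 7.63 > Kc = 1.07, so the reverse reaction proceeds.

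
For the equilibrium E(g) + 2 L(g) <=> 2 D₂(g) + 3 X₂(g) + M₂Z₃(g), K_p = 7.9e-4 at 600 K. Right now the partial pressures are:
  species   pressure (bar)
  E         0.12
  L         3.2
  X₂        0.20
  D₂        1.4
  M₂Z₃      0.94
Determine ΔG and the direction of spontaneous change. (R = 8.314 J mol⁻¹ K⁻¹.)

ΔG = 13.6 kJ/mol; the forward reaction is non-spontaneous

Q_p = P(D₂)²·P(X₂)³·P(M₂Z₃) / (P(E)·P(L)²) = (1.4)²·(0.20)³·(0.94) / ((0.12)·(3.2)²) = 0.0120
ΔG = RT ln(Q_p/K_p) = (8.314 J mol⁻¹ K⁻¹)(600 K) × ln(0.0120/7.9e-4)
   = (4.988 kJ/mol)(2.721) = 13.6 kJ/mol
ΔG > 0, so the forward reaction is non-spontaneous (proceeds in reverse).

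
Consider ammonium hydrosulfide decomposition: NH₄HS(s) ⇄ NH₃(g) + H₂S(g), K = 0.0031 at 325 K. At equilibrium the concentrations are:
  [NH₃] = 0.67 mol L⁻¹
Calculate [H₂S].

(NH₄HS is a pure solid — omitted from K.)
At equilibrium, K = [NH₃]·[H₂S] = 0.0031.
(0.67)·([H₂S]) = 0.0031
[H₂S] = 0.00463 = 0.0046 mol L⁻¹

[H₂S] = 0.0046 mol L⁻¹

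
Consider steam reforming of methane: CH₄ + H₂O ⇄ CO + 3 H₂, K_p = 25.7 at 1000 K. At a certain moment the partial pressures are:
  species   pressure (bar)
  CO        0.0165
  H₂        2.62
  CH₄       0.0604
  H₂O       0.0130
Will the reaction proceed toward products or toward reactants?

Q_p = P(CO)·P(H₂)³ / (P(CH₄)·P(H₂O)) = (0.0165)·(2.62)³ / ((0.0604)·(0.0130)) = 378
Q_p = 378 > K_p = 25.7, so the reverse reaction proceeds.

reverse (toward reactants)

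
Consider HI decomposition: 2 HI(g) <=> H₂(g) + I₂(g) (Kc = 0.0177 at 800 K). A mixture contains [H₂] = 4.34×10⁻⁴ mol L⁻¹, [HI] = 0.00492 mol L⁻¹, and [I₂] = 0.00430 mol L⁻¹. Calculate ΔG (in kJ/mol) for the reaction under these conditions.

Qc = [H₂]·[I₂] / [HI]² = (4.34×10⁻⁴)·(0.00430) / (0.00492)² = 0.0771
ΔG = RT ln(Qc/Kc) = (8.314 J mol⁻¹ K⁻¹)(800 K) × ln(0.0771/0.0177)
   = (6.651 kJ/mol)(1.472) = 9.79 kJ/mol
ΔG > 0, so the forward reaction is non-spontaneous (proceeds in reverse).

ΔG = 9.79 kJ/mol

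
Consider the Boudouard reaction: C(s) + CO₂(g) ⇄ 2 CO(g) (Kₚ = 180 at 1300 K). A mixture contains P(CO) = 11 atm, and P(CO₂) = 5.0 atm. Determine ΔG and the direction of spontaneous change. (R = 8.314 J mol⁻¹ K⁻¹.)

ΔG = -21.7 kJ/mol; the forward reaction is spontaneous

(C is a pure solid — omitted from Qₚ.)
Qₚ = P(CO)² / P(CO₂) = (11)² / (5.0) = 24.2
ΔG = RT ln(Qₚ/Kₚ) = (8.314 J mol⁻¹ K⁻¹)(1300 K) × ln(24.2/180)
   = (10.81 kJ/mol)(-2.007) = -21.7 kJ/mol
ΔG < 0, so the forward reaction is spontaneous (proceeds forward).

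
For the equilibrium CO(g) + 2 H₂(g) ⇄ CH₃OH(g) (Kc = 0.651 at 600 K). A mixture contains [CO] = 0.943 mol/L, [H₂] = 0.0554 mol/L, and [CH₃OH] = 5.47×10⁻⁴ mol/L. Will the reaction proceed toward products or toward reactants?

toward products

Qc = [CH₃OH] / ([CO]·[H₂]²) = (5.47×10⁻⁴) / ((0.943)·(0.0554)²) = 0.189
Qc = 0.189 < Kc = 0.651, so the forward reaction proceeds.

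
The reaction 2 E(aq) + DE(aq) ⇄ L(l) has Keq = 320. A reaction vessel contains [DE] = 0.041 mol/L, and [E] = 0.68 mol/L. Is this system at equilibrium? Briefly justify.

no; Q < K, reaction proceeds forward

(L is a pure liquid — omitted from Q.)
Q = 1 / ([E]²·[DE]) = 1 / ((0.68)²·(0.041)) = 53
Q = 53 < Keq = 320: net forward reaction.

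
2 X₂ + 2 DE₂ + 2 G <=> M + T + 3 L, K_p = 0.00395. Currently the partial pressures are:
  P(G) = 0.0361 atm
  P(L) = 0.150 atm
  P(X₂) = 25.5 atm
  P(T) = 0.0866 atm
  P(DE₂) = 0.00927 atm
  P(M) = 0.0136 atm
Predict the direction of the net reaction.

Q_p = P(M)·P(T)·P(L)³ / (P(X₂)²·P(DE₂)²·P(G)²) = (0.0136)·(0.0866)·(0.150)³ / ((25.5)²·(0.00927)²·(0.0361)²) = 0.0546
Q_p = 0.0546 > K_p = 0.00395, so the reverse reaction proceeds.

in the reverse direction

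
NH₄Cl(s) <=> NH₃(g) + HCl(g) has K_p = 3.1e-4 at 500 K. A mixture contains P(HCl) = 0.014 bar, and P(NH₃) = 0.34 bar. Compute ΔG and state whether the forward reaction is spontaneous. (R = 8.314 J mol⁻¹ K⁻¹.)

ΔG = 11.4 kJ/mol; the forward reaction is non-spontaneous

(NH₄Cl is a pure solid — omitted from Q_p.)
Q_p = P(NH₃)·P(HCl) = (0.34)·(0.014) = 0.00476
ΔG = RT ln(Q_p/K_p) = (8.314 J mol⁻¹ K⁻¹)(500 K) × ln(0.00476/3.1e-4)
   = (4.157 kJ/mol)(2.731) = 11.4 kJ/mol
ΔG > 0, so the forward reaction is non-spontaneous (proceeds in reverse).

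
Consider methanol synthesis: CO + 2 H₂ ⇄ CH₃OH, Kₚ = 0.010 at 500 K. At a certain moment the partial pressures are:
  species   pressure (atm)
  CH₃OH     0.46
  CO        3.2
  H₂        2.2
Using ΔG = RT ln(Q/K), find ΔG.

ΔG = 4.53 kJ/mol

Qₚ = P(CH₃OH) / (P(CO)·P(H₂)²) = (0.46) / ((3.2)·(2.2)²) = 0.0297
ΔG = RT ln(Qₚ/Kₚ) = (8.314 J mol⁻¹ K⁻¹)(500 K) × ln(0.0297/0.010)
   = (4.157 kJ/mol)(1.089) = 4.53 kJ/mol
ΔG > 0, so the forward reaction is non-spontaneous (proceeds in reverse).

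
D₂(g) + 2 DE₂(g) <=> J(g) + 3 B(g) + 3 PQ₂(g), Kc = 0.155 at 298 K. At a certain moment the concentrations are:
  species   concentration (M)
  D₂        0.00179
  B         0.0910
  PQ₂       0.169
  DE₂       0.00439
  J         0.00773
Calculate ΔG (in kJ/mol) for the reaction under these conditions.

ΔG = 4.11 kJ/mol

Qc = [J]·[B]³·[PQ₂]³ / ([D₂]·[DE₂]²) = (0.00773)·(0.0910)³·(0.169)³ / ((0.00179)·(0.00439)²) = 0.815
ΔG = RT ln(Qc/Kc) = (8.314 J mol⁻¹ K⁻¹)(298 K) × ln(0.815/0.155)
   = (2.478 kJ/mol)(1.660) = 4.11 kJ/mol
ΔG > 0, so the forward reaction is non-spontaneous (proceeds in reverse).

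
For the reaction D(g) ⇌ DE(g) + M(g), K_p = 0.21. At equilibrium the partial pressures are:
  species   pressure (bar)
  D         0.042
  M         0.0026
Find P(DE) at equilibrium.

P(DE) = 3.4 bar

At equilibrium, K_p = P(DE)·P(M) / P(D) = 0.21.
(P(DE))·(0.0026) / (0.042) = 0.21
P(DE) = 3.39 = 3.4 bar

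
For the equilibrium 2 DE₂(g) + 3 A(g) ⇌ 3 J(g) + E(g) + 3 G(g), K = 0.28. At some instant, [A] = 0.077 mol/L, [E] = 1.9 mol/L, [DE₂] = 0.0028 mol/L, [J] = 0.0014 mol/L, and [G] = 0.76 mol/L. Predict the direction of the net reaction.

Q = [J]³·[E]·[G]³ / ([DE₂]²·[A]³) = (0.0014)³·(1.9)·(0.76)³ / ((0.0028)²·(0.077)³) = 0.64
Q = 0.64 > K = 0.28, so the reverse reaction proceeds.

reverse (toward reactants)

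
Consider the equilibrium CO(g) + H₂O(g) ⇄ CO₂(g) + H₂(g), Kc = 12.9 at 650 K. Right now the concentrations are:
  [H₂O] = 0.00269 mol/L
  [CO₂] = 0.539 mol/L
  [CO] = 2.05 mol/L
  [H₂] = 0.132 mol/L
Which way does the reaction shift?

at equilibrium

Qc = [CO₂]·[H₂] / ([CO]·[H₂O]) = (0.539)·(0.132) / ((2.05)·(0.00269)) = 12.9
Qc = 12.9 = Kc, so the system is already at equilibrium.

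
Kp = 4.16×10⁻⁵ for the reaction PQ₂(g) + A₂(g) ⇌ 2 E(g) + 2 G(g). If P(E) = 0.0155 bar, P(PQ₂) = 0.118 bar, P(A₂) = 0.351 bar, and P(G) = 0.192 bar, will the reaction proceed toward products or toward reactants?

Qp = P(E)²·P(G)² / (P(PQ₂)·P(A₂)) = (0.0155)²·(0.192)² / ((0.118)·(0.351)) = 2.14×10⁻⁴
Qp = 2.14×10⁻⁴ > Kp = 4.16×10⁻⁵, so the reverse reaction proceeds.

toward reactants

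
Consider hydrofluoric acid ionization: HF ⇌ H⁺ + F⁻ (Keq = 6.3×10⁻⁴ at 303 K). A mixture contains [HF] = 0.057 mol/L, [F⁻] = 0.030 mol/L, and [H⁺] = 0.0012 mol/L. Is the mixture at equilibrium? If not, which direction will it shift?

Q = [H⁺]·[F⁻] / [HF] = (0.0012)·(0.030) / (0.057) = 6.3×10⁻⁴
Q = 6.3×10⁻⁴ = Keq; the system is at equilibrium.

yes, at equilibrium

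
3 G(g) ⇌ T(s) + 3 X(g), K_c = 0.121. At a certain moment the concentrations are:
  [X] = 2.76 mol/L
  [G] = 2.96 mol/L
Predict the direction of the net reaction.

to the left

(T is a pure solid — omitted from Q_c.)
Q_c = [X]³ / [G]³ = (2.76)³ / (2.96)³ = 0.811
Q_c = 0.811 > K_c = 0.121, so the reverse reaction proceeds.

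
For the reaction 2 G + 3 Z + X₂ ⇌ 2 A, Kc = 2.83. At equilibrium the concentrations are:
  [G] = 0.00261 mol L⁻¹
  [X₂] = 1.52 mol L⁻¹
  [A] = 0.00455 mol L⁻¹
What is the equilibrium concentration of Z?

[Z] = 0.891 mol L⁻¹

At equilibrium, Kc = [A]² / ([G]²·[Z]³·[X₂]) = 2.83.
(0.00455)² / ((0.00261)²·([Z])³·(1.52)) = 2.83
[Z]³ = 0.706 ⇒ [Z] = 0.891 mol L⁻¹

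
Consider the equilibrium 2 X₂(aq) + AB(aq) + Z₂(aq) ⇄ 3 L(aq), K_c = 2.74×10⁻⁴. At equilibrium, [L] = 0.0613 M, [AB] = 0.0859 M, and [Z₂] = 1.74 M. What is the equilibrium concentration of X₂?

At equilibrium, K_c = [L]³ / ([X₂]²·[AB]·[Z₂]) = 2.74×10⁻⁴.
(0.0613)³ / (([X₂])²·(0.0859)·(1.74)) = 2.74×10⁻⁴
[X₂]² = 5.62 ⇒ [X₂] = 2.37 M

[X₂] = 2.37 M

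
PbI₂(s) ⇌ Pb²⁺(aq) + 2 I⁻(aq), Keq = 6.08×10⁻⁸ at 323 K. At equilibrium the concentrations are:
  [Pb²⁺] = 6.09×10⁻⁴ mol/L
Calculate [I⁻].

[I⁻] = 0.00999 mol/L

(PbI₂ is a pure solid — omitted from Keq.)
At equilibrium, Keq = [Pb²⁺]·[I⁻]² = 6.08×10⁻⁸.
(6.09×10⁻⁴)·([I⁻])² = 6.08×10⁻⁸
[I⁻]² = 9.98×10⁻⁵ ⇒ [I⁻] = 0.00999 mol/L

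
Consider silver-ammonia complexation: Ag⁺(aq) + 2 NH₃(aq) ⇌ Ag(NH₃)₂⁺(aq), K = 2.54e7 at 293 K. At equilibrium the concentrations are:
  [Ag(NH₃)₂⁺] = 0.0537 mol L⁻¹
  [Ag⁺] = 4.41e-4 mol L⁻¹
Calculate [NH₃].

[NH₃] = 0.00219 mol L⁻¹

At equilibrium, K = [Ag(NH₃)₂⁺] / ([Ag⁺]·[NH₃]²) = 2.54e7.
(0.0537) / ((4.41e-4)·([NH₃])²) = 2.54e7
[NH₃]² = 4.79e-6 ⇒ [NH₃] = 0.00219 mol L⁻¹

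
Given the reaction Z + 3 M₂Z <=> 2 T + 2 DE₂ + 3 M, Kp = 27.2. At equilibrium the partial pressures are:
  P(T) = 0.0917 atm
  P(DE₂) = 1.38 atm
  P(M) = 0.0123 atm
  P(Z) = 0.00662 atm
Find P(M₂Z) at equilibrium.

At equilibrium, Kp = P(T)²·P(DE₂)²·P(M)³ / (P(Z)·P(M₂Z)³) = 27.2.
(0.0917)²·(1.38)²·(0.0123)³ / ((0.00662)·(P(M₂Z))³) = 27.2
P(M₂Z)³ = 1.65e-7 ⇒ P(M₂Z) = 0.00549 atm

P(M₂Z) = 0.00549 atm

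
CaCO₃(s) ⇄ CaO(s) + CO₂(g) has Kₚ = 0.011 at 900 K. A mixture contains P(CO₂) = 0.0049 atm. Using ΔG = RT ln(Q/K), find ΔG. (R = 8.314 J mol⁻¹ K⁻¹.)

(CaCO₃, CaO are pure solids — omitted from Qₚ.)
Qₚ = P(CO₂) = 0.00490
ΔG = RT ln(Qₚ/Kₚ) = (8.314 J mol⁻¹ K⁻¹)(900 K) × ln(0.00490/0.011)
   = (7.483 kJ/mol)(-0.8087) = -6.05 kJ/mol
ΔG < 0, so the forward reaction is spontaneous (proceeds forward).

ΔG = -6.05 kJ/mol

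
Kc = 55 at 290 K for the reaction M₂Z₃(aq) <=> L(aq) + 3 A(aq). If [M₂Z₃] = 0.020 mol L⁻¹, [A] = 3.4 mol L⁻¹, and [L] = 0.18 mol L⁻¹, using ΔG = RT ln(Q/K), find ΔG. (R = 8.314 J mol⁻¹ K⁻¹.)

Qc = [L]·[A]³ / [M₂Z₃] = (0.18)·(3.4)³ / (0.020) = 354
ΔG = RT ln(Qc/Kc) = (8.314 J mol⁻¹ K⁻¹)(290 K) × ln(354/55)
   = (2.411 kJ/mol)(1.862) = 4.49 kJ/mol
ΔG > 0, so the forward reaction is non-spontaneous (proceeds in reverse).

ΔG = 4.49 kJ/mol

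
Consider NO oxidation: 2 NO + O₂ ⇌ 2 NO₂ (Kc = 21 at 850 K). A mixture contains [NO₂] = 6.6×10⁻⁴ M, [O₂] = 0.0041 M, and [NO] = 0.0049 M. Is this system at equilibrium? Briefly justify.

Qc = [NO₂]² / ([NO]²·[O₂]) = (6.6×10⁻⁴)² / ((0.0049)²·(0.0041)) = 4.4
Qc = 4.4 < Kc = 21: net forward reaction.

no; Q < K, reaction proceeds forward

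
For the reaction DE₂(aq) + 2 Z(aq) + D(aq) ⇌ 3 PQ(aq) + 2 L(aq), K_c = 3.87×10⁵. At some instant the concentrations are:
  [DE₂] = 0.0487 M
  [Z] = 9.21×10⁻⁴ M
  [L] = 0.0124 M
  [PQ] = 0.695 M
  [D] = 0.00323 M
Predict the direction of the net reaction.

at equilibrium

Q_c = [PQ]³·[L]² / ([DE₂]·[Z]²·[D]) = (0.695)³·(0.0124)² / ((0.0487)·(9.21×10⁻⁴)²·(0.00323)) = 3.87×10⁵
Q_c = 3.87×10⁵ = K_c, so the system is already at equilibrium.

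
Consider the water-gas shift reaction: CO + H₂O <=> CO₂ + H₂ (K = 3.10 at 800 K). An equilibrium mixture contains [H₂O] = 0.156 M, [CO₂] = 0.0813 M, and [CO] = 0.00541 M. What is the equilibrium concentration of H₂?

[H₂] = 0.0322 M

At equilibrium, K = [CO₂]·[H₂] / ([CO]·[H₂O]) = 3.10.
(0.0813)·([H₂]) / ((0.00541)·(0.156)) = 3.10
[H₂] = 0.0322 M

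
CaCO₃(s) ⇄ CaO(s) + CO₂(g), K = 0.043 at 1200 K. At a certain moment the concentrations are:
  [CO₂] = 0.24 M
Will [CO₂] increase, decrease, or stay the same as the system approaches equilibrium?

decrease

(CaCO₃, CaO are pure solids — omitted from Q.)
Q = [CO₂] = 0.24
Q = 0.24 > K = 0.043: net reverse reaction.
CO₂ is a product, so it decreases.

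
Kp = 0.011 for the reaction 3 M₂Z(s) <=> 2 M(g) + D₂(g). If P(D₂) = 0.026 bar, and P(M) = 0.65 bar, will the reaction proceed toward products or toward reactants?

(M₂Z is a pure solid — omitted from Qp.)
Qp = P(M)²·P(D₂) = (0.65)²·(0.026) = 0.011
Qp = 0.011 = Kp, so the system is already at equilibrium.

at equilibrium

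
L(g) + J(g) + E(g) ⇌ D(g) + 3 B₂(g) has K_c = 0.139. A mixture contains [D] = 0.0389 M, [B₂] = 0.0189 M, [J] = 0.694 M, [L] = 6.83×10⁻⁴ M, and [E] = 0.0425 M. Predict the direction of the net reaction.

Q_c = [D]·[B₂]³ / ([L]·[J]·[E]) = (0.0389)·(0.0189)³ / ((6.83×10⁻⁴)·(0.694)·(0.0425)) = 0.0130
Q_c = 0.0130 < K_c = 0.139, so the forward reaction proceeds.

forward (toward products)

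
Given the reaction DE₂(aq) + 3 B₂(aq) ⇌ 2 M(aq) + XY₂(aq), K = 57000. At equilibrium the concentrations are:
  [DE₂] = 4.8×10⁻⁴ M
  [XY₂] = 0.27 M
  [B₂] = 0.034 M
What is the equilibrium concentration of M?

[M] = 0.063 M

At equilibrium, K = [M]²·[XY₂] / ([DE₂]·[B₂]³) = 57000.
([M])²·(0.27) / ((4.8×10⁻⁴)·(0.034)³) = 57000
[M]² = 0.00398 ⇒ [M] = 0.063 M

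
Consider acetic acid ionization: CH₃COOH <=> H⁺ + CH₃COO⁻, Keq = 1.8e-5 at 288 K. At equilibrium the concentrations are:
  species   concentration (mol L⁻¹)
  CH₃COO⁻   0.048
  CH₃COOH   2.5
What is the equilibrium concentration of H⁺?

At equilibrium, Keq = [H⁺]·[CH₃COO⁻] / [CH₃COOH] = 1.8e-5.
([H⁺])·(0.048) / (2.5) = 1.8e-5
[H⁺] = 9.38e-4 = 9.4e-4 mol L⁻¹

[H⁺] = 9.4e-4 mol L⁻¹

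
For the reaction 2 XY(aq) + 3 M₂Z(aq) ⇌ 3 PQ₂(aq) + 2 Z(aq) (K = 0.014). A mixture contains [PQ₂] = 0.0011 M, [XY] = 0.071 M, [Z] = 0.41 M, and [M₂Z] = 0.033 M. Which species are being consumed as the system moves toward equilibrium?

XY, M₂Z (reactants)

Q = [PQ₂]³·[Z]² / ([XY]²·[M₂Z]³) = (0.0011)³·(0.41)² / ((0.071)²·(0.033)³) = 0.0012
Q = 0.0012 < K = 0.014: net forward reaction.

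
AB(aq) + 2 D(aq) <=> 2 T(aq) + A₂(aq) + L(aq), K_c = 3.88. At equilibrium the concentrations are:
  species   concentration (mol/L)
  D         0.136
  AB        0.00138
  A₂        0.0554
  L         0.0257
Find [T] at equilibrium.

[T] = 0.264 mol/L

At equilibrium, K_c = [T]²·[A₂]·[L] / ([AB]·[D]²) = 3.88.
([T])²·(0.0554)·(0.0257) / ((0.00138)·(0.136)²) = 3.88
[T]² = 0.0696 ⇒ [T] = 0.264 mol/L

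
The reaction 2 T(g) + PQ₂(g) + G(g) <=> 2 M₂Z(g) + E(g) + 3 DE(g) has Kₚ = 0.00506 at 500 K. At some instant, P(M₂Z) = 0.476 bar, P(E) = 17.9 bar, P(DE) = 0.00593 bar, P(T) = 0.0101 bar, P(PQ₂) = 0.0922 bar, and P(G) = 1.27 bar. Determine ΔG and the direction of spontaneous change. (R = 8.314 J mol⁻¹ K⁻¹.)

Qₚ = P(M₂Z)²·P(E)·P(DE)³ / (P(T)²·P(PQ₂)·P(G)) = (0.476)²·(17.9)·(0.00593)³ / ((0.0101)²·(0.0922)·(1.27)) = 0.0708
ΔG = RT ln(Qₚ/Kₚ) = (8.314 J mol⁻¹ K⁻¹)(500 K) × ln(0.0708/0.00506)
   = (4.157 kJ/mol)(2.638) = 11.0 kJ/mol
ΔG > 0, so the forward reaction is non-spontaneous (proceeds in reverse).

ΔG = 11.0 kJ/mol; the forward reaction is non-spontaneous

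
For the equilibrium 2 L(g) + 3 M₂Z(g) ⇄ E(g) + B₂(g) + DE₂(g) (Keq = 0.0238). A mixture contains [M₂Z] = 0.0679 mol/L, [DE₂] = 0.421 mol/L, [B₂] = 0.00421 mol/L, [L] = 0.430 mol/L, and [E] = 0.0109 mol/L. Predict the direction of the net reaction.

Q = [E]·[B₂]·[DE₂] / ([L]²·[M₂Z]³) = (0.0109)·(0.00421)·(0.421) / ((0.430)²·(0.0679)³) = 0.334
Q = 0.334 > Keq = 0.0238, so the reverse reaction proceeds.

toward reactants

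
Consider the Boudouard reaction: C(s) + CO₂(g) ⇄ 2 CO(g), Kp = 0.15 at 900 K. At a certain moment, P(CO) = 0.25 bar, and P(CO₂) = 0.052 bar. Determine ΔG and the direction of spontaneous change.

ΔG = 15.6 kJ/mol; the forward reaction is non-spontaneous

(C is a pure solid — omitted from Qp.)
Qp = P(CO)² / P(CO₂) = (0.25)² / (0.052) = 1.20
ΔG = RT ln(Qp/Kp) = (8.314 J mol⁻¹ K⁻¹)(900 K) × ln(1.20/0.15)
   = (7.483 kJ/mol)(2.079) = 15.6 kJ/mol
ΔG > 0, so the forward reaction is non-spontaneous (proceeds in reverse).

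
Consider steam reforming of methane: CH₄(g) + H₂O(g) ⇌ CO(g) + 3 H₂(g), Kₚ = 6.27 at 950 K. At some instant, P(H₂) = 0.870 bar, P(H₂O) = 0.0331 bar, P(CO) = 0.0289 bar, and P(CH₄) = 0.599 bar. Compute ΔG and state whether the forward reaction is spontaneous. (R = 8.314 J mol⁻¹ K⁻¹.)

ΔG = -14.8 kJ/mol; the forward reaction is spontaneous

Qₚ = P(CO)·P(H₂)³ / (P(CH₄)·P(H₂O)) = (0.0289)·(0.870)³ / ((0.599)·(0.0331)) = 0.960
ΔG = RT ln(Qₚ/Kₚ) = (8.314 J mol⁻¹ K⁻¹)(950 K) × ln(0.960/6.27)
   = (7.898 kJ/mol)(-1.877) = -14.8 kJ/mol
ΔG < 0, so the forward reaction is spontaneous (proceeds forward).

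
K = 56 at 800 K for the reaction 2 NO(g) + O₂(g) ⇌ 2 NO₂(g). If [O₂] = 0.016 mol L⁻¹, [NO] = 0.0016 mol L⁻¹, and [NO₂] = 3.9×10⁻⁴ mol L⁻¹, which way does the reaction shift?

toward products

Q = [NO₂]² / ([NO]²·[O₂]) = (3.9×10⁻⁴)² / ((0.0016)²·(0.016)) = 3.7
Q = 3.7 < K = 56, so the forward reaction proceeds.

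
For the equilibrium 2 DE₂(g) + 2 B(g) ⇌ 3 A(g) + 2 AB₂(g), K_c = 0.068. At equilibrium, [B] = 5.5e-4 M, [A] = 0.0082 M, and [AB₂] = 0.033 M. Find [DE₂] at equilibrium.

[DE₂] = 0.17 M

At equilibrium, K_c = [A]³·[AB₂]² / ([DE₂]²·[B]²) = 0.068.
(0.0082)³·(0.033)² / (([DE₂])²·(5.5e-4)²) = 0.068
[DE₂]² = 0.0292 ⇒ [DE₂] = 0.17 M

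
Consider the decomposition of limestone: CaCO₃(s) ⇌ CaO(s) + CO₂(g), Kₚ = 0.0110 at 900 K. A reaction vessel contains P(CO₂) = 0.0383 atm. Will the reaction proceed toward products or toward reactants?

reverse (toward reactants)

(CaCO₃, CaO are pure solids — omitted from Qₚ.)
Qₚ = P(CO₂) = 0.0383
Qₚ = 0.0383 > Kₚ = 0.0110, so the reverse reaction proceeds.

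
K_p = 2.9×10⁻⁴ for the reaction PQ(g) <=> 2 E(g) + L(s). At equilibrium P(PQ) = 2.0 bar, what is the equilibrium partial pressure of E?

P(E) = 0.024 bar

(L is a pure solid — omitted from K_p.)
At equilibrium, K_p = P(E)² / P(PQ) = 2.9×10⁻⁴.
(P(E))² / (2.0) = 2.9×10⁻⁴
P(E)² = 5.80×10⁻⁴ ⇒ P(E) = 0.024 bar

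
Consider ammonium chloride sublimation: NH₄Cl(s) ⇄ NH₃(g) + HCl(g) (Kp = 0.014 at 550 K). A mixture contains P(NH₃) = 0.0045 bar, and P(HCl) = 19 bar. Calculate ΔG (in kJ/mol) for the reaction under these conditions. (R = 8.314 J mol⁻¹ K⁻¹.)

(NH₄Cl is a pure solid — omitted from Qp.)
Qp = P(NH₃)·P(HCl) = (0.0045)·(19) = 0.0855
ΔG = RT ln(Qp/Kp) = (8.314 J mol⁻¹ K⁻¹)(550 K) × ln(0.0855/0.014)
   = (4.573 kJ/mol)(1.809) = 8.27 kJ/mol
ΔG > 0, so the forward reaction is non-spontaneous (proceeds in reverse).

ΔG = 8.27 kJ/mol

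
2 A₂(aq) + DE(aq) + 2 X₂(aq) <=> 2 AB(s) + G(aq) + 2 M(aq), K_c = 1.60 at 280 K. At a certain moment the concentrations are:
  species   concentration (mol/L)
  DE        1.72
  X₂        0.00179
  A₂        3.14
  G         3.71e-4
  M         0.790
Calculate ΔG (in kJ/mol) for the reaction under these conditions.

ΔG = 2.28 kJ/mol

(AB is a pure solid — omitted from Q_c.)
Q_c = [G]·[M]² / ([A₂]²·[DE]·[X₂]²) = (3.71e-4)·(0.790)² / ((3.14)²·(1.72)·(0.00179)²) = 4.26
ΔG = RT ln(Q_c/K_c) = (8.314 J mol⁻¹ K⁻¹)(280 K) × ln(4.26/1.60)
   = (2.328 kJ/mol)(0.9793) = 2.28 kJ/mol
ΔG > 0, so the forward reaction is non-spontaneous (proceeds in reverse).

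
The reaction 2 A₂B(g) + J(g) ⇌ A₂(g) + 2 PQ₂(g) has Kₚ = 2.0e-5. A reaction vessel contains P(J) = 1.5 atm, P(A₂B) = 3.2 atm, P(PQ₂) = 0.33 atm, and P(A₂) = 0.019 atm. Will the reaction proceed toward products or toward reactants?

Qₚ = P(A₂)·P(PQ₂)² / (P(A₂B)²·P(J)) = (0.019)·(0.33)² / ((3.2)²·(1.5)) = 1.3e-4
Qₚ = 1.3e-4 > Kₚ = 2.0e-5, so the reverse reaction proceeds.

to the left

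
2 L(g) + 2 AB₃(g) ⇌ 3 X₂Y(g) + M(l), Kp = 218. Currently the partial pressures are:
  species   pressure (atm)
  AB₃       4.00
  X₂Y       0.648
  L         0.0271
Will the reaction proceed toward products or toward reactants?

(M is a pure liquid — omitted from Qp.)
Qp = P(X₂Y)³ / (P(L)²·P(AB₃)²) = (0.648)³ / ((0.0271)²·(4.00)²) = 23.2
Qp = 23.2 < Kp = 218, so the forward reaction proceeds.

forward (toward products)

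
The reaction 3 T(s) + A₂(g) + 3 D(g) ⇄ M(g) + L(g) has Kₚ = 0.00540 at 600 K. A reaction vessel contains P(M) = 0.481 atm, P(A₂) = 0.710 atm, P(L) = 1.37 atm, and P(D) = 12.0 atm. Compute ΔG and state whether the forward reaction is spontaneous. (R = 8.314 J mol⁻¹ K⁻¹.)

(T is a pure solid — omitted from Qₚ.)
Qₚ = P(M)·P(L) / (P(A₂)·P(D)³) = (0.481)·(1.37) / ((0.710)·(12.0)³) = 5.37e-4
ΔG = RT ln(Qₚ/Kₚ) = (8.314 J mol⁻¹ K⁻¹)(600 K) × ln(5.37e-4/0.00540)
   = (4.988 kJ/mol)(-2.308) = -11.5 kJ/mol
ΔG < 0, so the forward reaction is spontaneous (proceeds forward).

ΔG = -11.5 kJ/mol; the forward reaction is spontaneous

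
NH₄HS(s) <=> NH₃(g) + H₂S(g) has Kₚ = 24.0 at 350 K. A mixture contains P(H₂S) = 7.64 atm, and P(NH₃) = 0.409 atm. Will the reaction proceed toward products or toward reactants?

(NH₄HS is a pure solid — omitted from Qₚ.)
Qₚ = P(NH₃)·P(H₂S) = (0.409)·(7.64) = 3.12
Qₚ = 3.12 < Kₚ = 24.0, so the forward reaction proceeds.

to the right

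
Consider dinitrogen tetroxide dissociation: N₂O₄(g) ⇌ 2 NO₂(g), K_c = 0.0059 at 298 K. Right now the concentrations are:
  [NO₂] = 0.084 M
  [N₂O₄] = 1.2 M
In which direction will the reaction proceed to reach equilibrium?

Q_c = [NO₂]² / [N₂O₄] = (0.084)² / (1.2) = 0.0059
Q_c = 0.0059 = K_c, so the system is already at equilibrium.

no net change (already at equilibrium)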